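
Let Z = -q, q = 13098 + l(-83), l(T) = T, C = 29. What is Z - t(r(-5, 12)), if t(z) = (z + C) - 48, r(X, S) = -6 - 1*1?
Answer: -12989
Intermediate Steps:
r(X, S) = -7 (r(X, S) = -6 - 1 = -7)
t(z) = -19 + z (t(z) = (z + 29) - 48 = (29 + z) - 48 = -19 + z)
q = 13015 (q = 13098 - 83 = 13015)
Z = -13015 (Z = -1*13015 = -13015)
Z - t(r(-5, 12)) = -13015 - (-19 - 7) = -13015 - 1*(-26) = -13015 + 26 = -12989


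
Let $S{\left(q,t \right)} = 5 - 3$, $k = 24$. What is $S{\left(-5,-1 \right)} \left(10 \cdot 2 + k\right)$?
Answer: $88$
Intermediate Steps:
$S{\left(q,t \right)} = 2$ ($S{\left(q,t \right)} = 5 - 3 = 2$)
$S{\left(-5,-1 \right)} \left(10 \cdot 2 + k\right) = 2 \left(10 \cdot 2 + 24\right) = 2 \left(20 + 24\right) = 2 \cdot 44 = 88$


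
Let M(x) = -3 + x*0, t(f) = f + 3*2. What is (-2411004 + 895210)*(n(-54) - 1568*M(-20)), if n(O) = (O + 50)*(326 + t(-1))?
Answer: -5123383720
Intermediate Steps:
t(f) = 6 + f (t(f) = f + 6 = 6 + f)
M(x) = -3 (M(x) = -3 + 0 = -3)
n(O) = 16550 + 331*O (n(O) = (O + 50)*(326 + (6 - 1)) = (50 + O)*(326 + 5) = (50 + O)*331 = 16550 + 331*O)
(-2411004 + 895210)*(n(-54) - 1568*M(-20)) = (-2411004 + 895210)*((16550 + 331*(-54)) - 1568*(-3)) = -1515794*((16550 - 17874) + 4704) = -1515794*(-1324 + 4704) = -1515794*3380 = -5123383720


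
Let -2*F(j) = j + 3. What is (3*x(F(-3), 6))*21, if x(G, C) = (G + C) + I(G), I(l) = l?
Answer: 378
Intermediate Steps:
F(j) = -3/2 - j/2 (F(j) = -(j + 3)/2 = -(3 + j)/2 = -3/2 - j/2)
x(G, C) = C + 2*G (x(G, C) = (G + C) + G = (C + G) + G = C + 2*G)
(3*x(F(-3), 6))*21 = (3*(6 + 2*(-3/2 - ½*(-3))))*21 = (3*(6 + 2*(-3/2 + 3/2)))*21 = (3*(6 + 2*0))*21 = (3*(6 + 0))*21 = (3*6)*21 = 18*21 = 378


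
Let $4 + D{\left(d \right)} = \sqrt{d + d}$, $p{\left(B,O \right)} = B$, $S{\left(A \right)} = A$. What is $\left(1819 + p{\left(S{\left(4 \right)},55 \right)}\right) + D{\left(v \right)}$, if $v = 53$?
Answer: $1819 + \sqrt{106} \approx 1829.3$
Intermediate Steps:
$D{\left(d \right)} = -4 + \sqrt{2} \sqrt{d}$ ($D{\left(d \right)} = -4 + \sqrt{d + d} = -4 + \sqrt{2 d} = -4 + \sqrt{2} \sqrt{d}$)
$\left(1819 + p{\left(S{\left(4 \right)},55 \right)}\right) + D{\left(v \right)} = \left(1819 + 4\right) - \left(4 - \sqrt{2} \sqrt{53}\right) = 1823 - \left(4 - \sqrt{106}\right) = 1819 + \sqrt{106}$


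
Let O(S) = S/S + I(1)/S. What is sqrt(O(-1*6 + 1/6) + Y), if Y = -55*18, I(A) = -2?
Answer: I*sqrt(1211105)/35 ≈ 31.443*I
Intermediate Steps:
O(S) = 1 - 2/S (O(S) = S/S - 2/S = 1 - 2/S)
Y = -990
sqrt(O(-1*6 + 1/6) + Y) = sqrt((-2 + (-1*6 + 1/6))/(-1*6 + 1/6) - 990) = sqrt((-2 + (-6 + 1/6))/(-6 + 1/6) - 990) = sqrt((-2 - 35/6)/(-35/6) - 990) = sqrt(-6/35*(-47/6) - 990) = sqrt(47/35 - 990) = sqrt(-34603/35) = I*sqrt(1211105)/35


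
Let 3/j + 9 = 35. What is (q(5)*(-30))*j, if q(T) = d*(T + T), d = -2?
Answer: 900/13 ≈ 69.231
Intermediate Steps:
j = 3/26 (j = 3/(-9 + 35) = 3/26 ≈ 0.11538)
q(T) = -4*T (q(T) = -2*(T + T) = -4*T)
(q(5)*(-30))*j = (-4*5*(-30))*(3/26) = -20*(-30)*(3/26) = 600*(3/26) = 900/13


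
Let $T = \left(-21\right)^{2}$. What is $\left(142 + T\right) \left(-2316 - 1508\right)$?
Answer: $-2229392$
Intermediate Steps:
$T = 441$
$\left(142 + T\right) \left(-2316 - 1508\right) = \left(142 + 441\right) \left(-2316 - 1508\right) = 583 \left(-3824\right) = -2229392$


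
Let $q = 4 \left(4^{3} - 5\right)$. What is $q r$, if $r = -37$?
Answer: $-8732$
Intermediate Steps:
$q = 236$ ($q = 4 \left(64 - 5\right) = 4 \cdot 59 = 236$)
$q r = 236 \left(-37\right) = -8732$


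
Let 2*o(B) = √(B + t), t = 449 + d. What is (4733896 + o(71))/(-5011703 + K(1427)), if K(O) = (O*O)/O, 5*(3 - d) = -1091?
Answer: -1183474/1252569 - √18530/50102760 ≈ -0.94484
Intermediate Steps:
d = 1106/5 (d = 3 - ⅕*(-1091) = 3 + 1091/5 = 1106/5 ≈ 221.20)
t = 3351/5 (t = 449 + 1106/5 = 3351/5 ≈ 670.20)
K(O) = O (K(O) = O²/O = O)
o(B) = √(3351/5 + B)/2 (o(B) = √(B + 3351/5)/2 = √(3351/5 + B)/2)
(4733896 + o(71))/(-5011703 + K(1427)) = (4733896 + √(16755 + 25*71)/10)/(-5011703 + 1427) = (4733896 + √(16755 + 1775)/10)/(-5010276) = (4733896 + √18530/10)*(-1/5010276) = -1183474/1252569 - √18530/50102760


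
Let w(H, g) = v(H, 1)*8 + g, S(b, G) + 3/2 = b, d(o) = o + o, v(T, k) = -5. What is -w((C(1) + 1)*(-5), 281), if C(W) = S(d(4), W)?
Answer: -241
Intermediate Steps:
d(o) = 2*o
S(b, G) = -3/2 + b
C(W) = 13/2 (C(W) = -3/2 + 2*4 = -3/2 + 8 = 13/2)
w(H, g) = -40 + g (w(H, g) = -5*8 + g = -40 + g)
-w((C(1) + 1)*(-5), 281) = -(-40 + 281) = -1*241 = -241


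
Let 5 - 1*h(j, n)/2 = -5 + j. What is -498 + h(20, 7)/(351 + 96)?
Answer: -222626/447 ≈ -498.04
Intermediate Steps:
h(j, n) = 20 - 2*j (h(j, n) = 10 - 2*(-5 + j) = 10 + (10 - 2*j) = 20 - 2*j)
-498 + h(20, 7)/(351 + 96) = -498 + (20 - 2*20)/(351 + 96) = -498 + (20 - 40)/447 = -498 + (1/447)*(-20) = -498 - 20/447 = -222626/447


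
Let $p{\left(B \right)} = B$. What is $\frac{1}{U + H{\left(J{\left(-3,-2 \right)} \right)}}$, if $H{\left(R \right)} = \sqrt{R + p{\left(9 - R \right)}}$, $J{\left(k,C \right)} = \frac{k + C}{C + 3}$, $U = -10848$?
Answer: $- \frac{1}{10845} \approx -9.2208 \cdot 10^{-5}$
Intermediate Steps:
$J{\left(k,C \right)} = \frac{C + k}{3 + C}$
$H{\left(R \right)} = 3$ ($H{\left(R \right)} = \sqrt{R - \left(-9 + R\right)} = \sqrt{9} = 3$)
$\frac{1}{U + H{\left(J{\left(-3,-2 \right)} \right)}} = \frac{1}{-10848 + 3} = \frac{1}{-10845} = - \frac{1}{10845}$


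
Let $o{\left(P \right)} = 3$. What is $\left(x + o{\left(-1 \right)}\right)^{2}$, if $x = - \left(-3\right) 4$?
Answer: $225$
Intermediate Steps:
$x = 12$ ($x = \left(-1\right) \left(-12\right) = 12$)
$\left(x + o{\left(-1 \right)}\right)^{2} = \left(12 + 3\right)^{2} = 15^{2} = 225$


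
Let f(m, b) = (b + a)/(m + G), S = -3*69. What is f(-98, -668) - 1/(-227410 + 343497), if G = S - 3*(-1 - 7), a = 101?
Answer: 65821048/32620447 ≈ 2.0178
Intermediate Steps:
S = -207
G = -183 (G = -207 - 3*(-1 - 7) = -207 - 3*(-8) = -207 - 1*(-24) = -207 + 24 = -183)
f(m, b) = (101 + b)/(-183 + m) (f(m, b) = (b + 101)/(m - 183) = (101 + b)/(-183 + m))
f(-98, -668) - 1/(-227410 + 343497) = (101 - 668)/(-183 - 98) - 1/(-227410 + 343497) = -567/(-281) - 1/116087 = -1/281*(-567) - 1*1/116087 = 567/281 - 1/116087 = 65821048/32620447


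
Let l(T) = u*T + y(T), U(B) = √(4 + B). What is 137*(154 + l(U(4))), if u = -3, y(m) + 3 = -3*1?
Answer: 20276 - 822*√2 ≈ 19114.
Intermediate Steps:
y(m) = -6 (y(m) = -3 - 3*1 = -3 - 3 = -6)
l(T) = -6 - 3*T (l(T) = -3*T - 6 = -6 - 3*T)
137*(154 + l(U(4))) = 137*(154 + (-6 - 3*√(4 + 4))) = 137*(154 + (-6 - 6*√2)) = 137*(148 - 6*√2) = 20276 - 822*√2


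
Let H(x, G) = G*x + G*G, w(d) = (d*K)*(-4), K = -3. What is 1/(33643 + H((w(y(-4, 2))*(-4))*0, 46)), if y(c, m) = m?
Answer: 1/35759 ≈ 2.7965e-5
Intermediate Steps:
w(d) = 12*d (w(d) = (d*(-3))*(-4) = -3*d*(-4) = 12*d)
H(x, G) = G² + G*x (H(x, G) = G*x + G² = G² + G*x)
1/(33643 + H((w(y(-4, 2))*(-4))*0, 46)) = 1/(33643 + 46*(46 + ((12*2)*(-4))*0)) = 1/(33643 + 46*(46 + (24*(-4))*0)) = 1/(33643 + 46*(46 - 96*0)) = 1/(33643 + 46*(46 + 0)) = 1/(33643 + 46*46) = 1/(33643 + 2116) = 1/35759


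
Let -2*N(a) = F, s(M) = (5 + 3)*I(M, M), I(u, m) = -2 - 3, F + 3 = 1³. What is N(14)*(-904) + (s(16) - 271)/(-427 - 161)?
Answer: -531241/588 ≈ -903.47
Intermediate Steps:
F = -2 (F = -3 + 1³ = -3 + 1 = -2)
I(u, m) = -5
s(M) = -40 (s(M) = (5 + 3)*(-5) = 8*(-5) = -40)
N(a) = 1 (N(a) = -½*(-2) = 1)
N(14)*(-904) + (s(16) - 271)/(-427 - 161) = 1*(-904) + (-40 - 271)/(-427 - 161) = -904 - 311/(-588) = -904 - 311*(-1/588) = -904 + 311/588 = -531241/588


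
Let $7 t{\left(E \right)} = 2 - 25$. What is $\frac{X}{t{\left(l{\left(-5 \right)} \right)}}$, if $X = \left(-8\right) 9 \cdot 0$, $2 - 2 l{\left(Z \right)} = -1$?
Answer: $0$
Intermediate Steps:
$l{\left(Z \right)} = \frac{3}{2}$ ($l{\left(Z \right)} = 1 - - \frac{1}{2} = 1 + \frac{1}{2} = \frac{3}{2}$)
$t{\left(E \right)} = - \frac{23}{7}$ ($t{\left(E \right)} = \frac{2 - 25}{7} = \frac{1}{7} \left(-23\right) = - \frac{23}{7}$)
$X = 0$ ($X = \left(-72\right) 0 = 0$)
$\frac{X}{t{\left(l{\left(-5 \right)} \right)}} = \frac{0}{- \frac{23}{7}} = 0 \left(- \frac{7}{23}\right) = 0$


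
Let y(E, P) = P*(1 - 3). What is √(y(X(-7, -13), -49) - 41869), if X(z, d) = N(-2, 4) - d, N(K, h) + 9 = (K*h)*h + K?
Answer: I*√41771 ≈ 204.38*I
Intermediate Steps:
N(K, h) = -9 + K + K*h² (N(K, h) = -9 + ((K*h)*h + K) = -9 + (K*h² + K) = -9 + (K + K*h²) = -9 + K + K*h²)
X(z, d) = -43 - d (X(z, d) = (-9 - 2 - 2*4²) - d = (-9 - 2 - 2*16) - d = (-9 - 2 - 32) - d = -43 - d)
y(E, P) = -2*P (y(E, P) = P*(-2) = -2*P)
√(y(X(-7, -13), -49) - 41869) = √(-2*(-49) - 41869) = √(98 - 41869) = √(-41771) = I*√41771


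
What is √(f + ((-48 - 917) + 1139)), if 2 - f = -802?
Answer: √978 ≈ 31.273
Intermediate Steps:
f = 804 (f = 2 - 1*(-802) = 2 + 802 = 804)
√(f + ((-48 - 917) + 1139)) = √(804 + ((-48 - 917) + 1139)) = √(804 + (-965 + 1139)) = √(804 + 174) = √978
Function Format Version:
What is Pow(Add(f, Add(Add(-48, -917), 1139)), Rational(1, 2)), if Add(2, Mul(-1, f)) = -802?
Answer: Pow(978, Rational(1, 2)) ≈ 31.273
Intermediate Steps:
f = 804 (f = Add(2, Mul(-1, -802)) = Add(2, 802) = 804)
Pow(Add(f, Add(Add(-48, -917), 1139)), Rational(1, 2)) = Pow(Add(804, Add(Add(-48, -917), 1139)), Rational(1, 2)) = Pow(Add(804, Add(-965, 1139)), Rational(1, 2)) = Pow(Add(804, 174), Rational(1, 2)) = Pow(978, Rational(1, 2))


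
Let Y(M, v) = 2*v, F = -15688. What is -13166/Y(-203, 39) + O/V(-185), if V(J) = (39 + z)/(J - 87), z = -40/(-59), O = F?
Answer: 9803269133/91299 ≈ 1.0738e+5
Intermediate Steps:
O = -15688
z = 40/59 (z = -40*(-1/59) = 40/59 ≈ 0.67797)
V(J) = 2341/(59*(-87 + J)) (V(J) = (39 + 40/59)/(J - 87) = 2341/(59*(-87 + J)))
-13166/Y(-203, 39) + O/V(-185) = -13166/(2*39) - 15688/(2341/(59*(-87 - 185))) = -13166/78 - 15688/((2341/59)/(-272)) = -13166*1/78 - 15688/((2341/59)*(-1/272)) = -6583/39 - 15688/(-2341/16048) = -6583/39 - 15688*(-16048/2341) = -6583/39 + 251761024/2341 = 9803269133/91299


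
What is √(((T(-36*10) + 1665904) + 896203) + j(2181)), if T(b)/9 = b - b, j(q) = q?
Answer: 8*√40067 ≈ 1601.3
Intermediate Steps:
T(b) = 0 (T(b) = 9*(b - b) = 9*0 = 0)
√(((T(-36*10) + 1665904) + 896203) + j(2181)) = √(((0 + 1665904) + 896203) + 2181) = √((1665904 + 896203) + 2181) = √(2562107 + 2181) = √2564288 = 8*√40067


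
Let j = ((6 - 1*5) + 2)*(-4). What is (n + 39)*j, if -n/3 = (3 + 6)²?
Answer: 2448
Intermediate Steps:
n = -243 (n = -3*(3 + 6)² = -3*9² = -3*81 = -243)
j = -12 (j = ((6 - 5) + 2)*(-4) = (1 + 2)*(-4) = 3*(-4) = -12)
(n + 39)*j = (-243 + 39)*(-12) = -204*(-12) = 2448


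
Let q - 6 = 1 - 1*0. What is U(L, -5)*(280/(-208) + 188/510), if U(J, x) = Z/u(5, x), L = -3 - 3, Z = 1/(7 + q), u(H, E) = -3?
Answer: 6481/278460 ≈ 0.023274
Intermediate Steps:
q = 7 (q = 6 + (1 - 1*0) = 6 + (1 + 0) = 6 + 1 = 7)
Z = 1/14 (Z = 1/(7 + 7) = 1/14 ≈ 0.071429)
L = -6
U(J, x) = -1/42 (U(J, x) = (1/14)/(-3) = (1/14)*(-⅓) = -1/42)
U(L, -5)*(280/(-208) + 188/510) = -(280/(-208) + 188/510)/42 = -(280*(-1/208) + 188*(1/510))/42 = -(-35/26 + 94/255)/42 = -1/42*(-6481/6630) = 6481/278460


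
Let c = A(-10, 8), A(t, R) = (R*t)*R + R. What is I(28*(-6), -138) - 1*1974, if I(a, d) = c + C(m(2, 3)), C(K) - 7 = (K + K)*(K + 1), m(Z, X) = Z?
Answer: -2587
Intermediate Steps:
A(t, R) = R + t*R**2 (A(t, R) = t*R**2 + R = R + t*R**2)
C(K) = 7 + 2*K*(1 + K) (C(K) = 7 + (K + K)*(K + 1) = 7 + (2*K)*(1 + K) = 7 + 2*K*(1 + K))
c = -632 (c = 8*(1 + 8*(-10)) = 8*(1 - 80) = 8*(-79) = -632)
I(a, d) = -613 (I(a, d) = -632 + (7 + 2*2 + 2*2**2) = -632 + (7 + 4 + 2*4) = -632 + (7 + 4 + 8) = -632 + 19 = -613)
I(28*(-6), -138) - 1*1974 = -613 - 1*1974 = -613 - 1974 = -2587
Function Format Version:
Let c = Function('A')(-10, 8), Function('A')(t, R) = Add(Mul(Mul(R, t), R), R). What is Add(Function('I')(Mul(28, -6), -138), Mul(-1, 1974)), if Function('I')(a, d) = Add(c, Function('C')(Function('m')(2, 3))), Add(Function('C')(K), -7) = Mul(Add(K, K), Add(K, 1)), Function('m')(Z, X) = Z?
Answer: -2587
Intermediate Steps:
Function('A')(t, R) = Add(R, Mul(t, Pow(R, 2))) (Function('A')(t, R) = Add(Mul(t, Pow(R, 2)), R) = Add(R, Mul(t, Pow(R, 2))))
Function('C')(K) = Add(7, Mul(2, K, Add(1, K))) (Function('C')(K) = Add(7, Mul(Add(K, K), Add(K, 1))) = Add(7, Mul(Mul(2, K), Add(1, K))) = Add(7, Mul(2, K, Add(1, K))))
c = -632 (c = Mul(8, Add(1, Mul(8, -10))) = Mul(8, Add(1, -80)) = Mul(8, -79) = -632)
Function('I')(a, d) = -613 (Function('I')(a, d) = Add(-632, Add(7, Mul(2, 2), Mul(2, Pow(2, 2)))) = Add(-632, Add(7, 4, Mul(2, 4))) = Add(-632, Add(7, 4, 8)) = Add(-632, 19) = -613)
Add(Function('I')(Mul(28, -6), -138), Mul(-1, 1974)) = Add(-613, Mul(-1, 1974)) = Add(-613, -1974) = -2587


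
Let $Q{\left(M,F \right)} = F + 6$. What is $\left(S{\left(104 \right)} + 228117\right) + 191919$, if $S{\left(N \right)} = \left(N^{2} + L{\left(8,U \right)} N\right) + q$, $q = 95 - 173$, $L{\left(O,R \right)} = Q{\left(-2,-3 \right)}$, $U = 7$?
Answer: $431086$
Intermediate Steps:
$Q{\left(M,F \right)} = 6 + F$
$L{\left(O,R \right)} = 3$ ($L{\left(O,R \right)} = 6 - 3 = 3$)
$q = -78$ ($q = 95 - 173 = -78$)
$S{\left(N \right)} = -78 + N^{2} + 3 N$ ($S{\left(N \right)} = \left(N^{2} + 3 N\right) - 78 = -78 + N^{2} + 3 N$)
$\left(S{\left(104 \right)} + 228117\right) + 191919 = \left(\left(-78 + 104^{2} + 3 \cdot 104\right) + 228117\right) + 191919 = \left(\left(-78 + 10816 + 312\right) + 228117\right) + 191919 = \left(11050 + 228117\right) + 191919 = 239167 + 191919 = 431086$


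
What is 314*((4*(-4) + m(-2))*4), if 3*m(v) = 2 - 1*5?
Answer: -21352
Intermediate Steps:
m(v) = -1 (m(v) = (2 - 1*5)/3 = (2 - 5)/3 = (⅓)*(-3) = -1)
314*((4*(-4) + m(-2))*4) = 314*((4*(-4) - 1)*4) = 314*((-16 - 1)*4) = 314*(-17*4) = 314*(-68) = -21352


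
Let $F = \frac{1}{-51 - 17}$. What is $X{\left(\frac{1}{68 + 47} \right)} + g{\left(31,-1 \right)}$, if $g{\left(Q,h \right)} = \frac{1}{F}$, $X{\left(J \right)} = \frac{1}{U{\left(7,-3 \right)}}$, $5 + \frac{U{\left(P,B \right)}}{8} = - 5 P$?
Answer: $- \frac{21761}{320} \approx -68.003$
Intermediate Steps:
$U{\left(P,B \right)} = -40 - 40 P$ ($U{\left(P,B \right)} = -40 + 8 \left(- 5 P\right) = -40 - 40 P$)
$F = - \frac{1}{68}$ ($F = \frac{1}{-68} = - \frac{1}{68} \approx -0.014706$)
$X{\left(J \right)} = - \frac{1}{320}$ ($X{\left(J \right)} = \frac{1}{-40 - 280} = \frac{1}{-320} = - \frac{1}{320}$)
$g{\left(Q,h \right)} = -68$ ($g{\left(Q,h \right)} = \frac{1}{- \frac{1}{68}} = -68$)
$X{\left(\frac{1}{68 + 47} \right)} + g{\left(31,-1 \right)} = - \frac{1}{320} - 68 = - \frac{21761}{320}$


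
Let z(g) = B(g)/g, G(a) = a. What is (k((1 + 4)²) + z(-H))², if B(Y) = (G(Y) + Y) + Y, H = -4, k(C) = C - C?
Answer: 9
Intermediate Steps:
k(C) = 0
B(Y) = 3*Y (B(Y) = (Y + Y) + Y = 2*Y + Y = 3*Y)
z(g) = 3 (z(g) = (3*g)/g = 3)
(k((1 + 4)²) + z(-H))² = (0 + 3)² = 3² = 9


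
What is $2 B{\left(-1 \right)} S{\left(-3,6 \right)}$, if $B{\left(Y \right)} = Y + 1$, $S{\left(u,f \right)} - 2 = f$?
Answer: $0$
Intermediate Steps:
$S{\left(u,f \right)} = 2 + f$
$B{\left(Y \right)} = 1 + Y$
$2 B{\left(-1 \right)} S{\left(-3,6 \right)} = 2 \left(1 - 1\right) \left(2 + 6\right) = 2 \cdot 0 \cdot 8 = 0 \cdot 8 = 0$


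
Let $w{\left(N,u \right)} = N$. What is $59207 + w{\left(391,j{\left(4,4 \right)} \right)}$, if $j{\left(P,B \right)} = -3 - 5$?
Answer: $59598$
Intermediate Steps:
$j{\left(P,B \right)} = -8$
$59207 + w{\left(391,j{\left(4,4 \right)} \right)} = 59207 + 391 = 59598$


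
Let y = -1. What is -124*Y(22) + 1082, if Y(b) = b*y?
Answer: 3810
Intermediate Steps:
Y(b) = -b (Y(b) = b*(-1) = -b)
-124*Y(22) + 1082 = -(-124)*22 + 1082 = -124*(-22) + 1082 = 2728 + 1082 = 3810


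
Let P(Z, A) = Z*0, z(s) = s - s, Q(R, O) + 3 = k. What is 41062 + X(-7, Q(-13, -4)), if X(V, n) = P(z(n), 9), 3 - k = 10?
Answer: 41062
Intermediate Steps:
k = -7 (k = 3 - 1*10 = 3 - 10 = -7)
Q(R, O) = -10 (Q(R, O) = -3 - 7 = -10)
z(s) = 0
P(Z, A) = 0
X(V, n) = 0
41062 + X(-7, Q(-13, -4)) = 41062 + 0 = 41062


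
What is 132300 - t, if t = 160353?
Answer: -28053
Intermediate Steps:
132300 - t = 132300 - 1*160353 = 132300 - 160353 = -28053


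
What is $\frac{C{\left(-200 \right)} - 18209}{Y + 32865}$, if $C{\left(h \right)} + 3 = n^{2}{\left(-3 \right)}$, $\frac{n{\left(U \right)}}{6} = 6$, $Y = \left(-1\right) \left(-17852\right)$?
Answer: $- \frac{16916}{50717} \approx -0.33354$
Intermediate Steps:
$Y = 17852$
$n{\left(U \right)} = 36$ ($n{\left(U \right)} = 6 \cdot 6 = 36$)
$C{\left(h \right)} = 1293$ ($C{\left(h \right)} = -3 + 36^{2} = -3 + 1296 = 1293$)
$\frac{C{\left(-200 \right)} - 18209}{Y + 32865} = \frac{1293 - 18209}{17852 + 32865} = - \frac{16916}{50717}$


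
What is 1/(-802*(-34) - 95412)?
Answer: -1/68144 ≈ -1.4675e-5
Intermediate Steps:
1/(-802*(-34) - 95412) = 1/(27268 - 95412) = 1/(-68144) = -1/68144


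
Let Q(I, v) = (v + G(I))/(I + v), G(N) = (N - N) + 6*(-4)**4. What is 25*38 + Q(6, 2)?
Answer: 4569/4 ≈ 1142.3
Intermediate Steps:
G(N) = 1536 (G(N) = 0 + 6*256 = 0 + 1536 = 1536)
Q(I, v) = (1536 + v)/(I + v) (Q(I, v) = (v + 1536)/(I + v) = (1536 + v)/(I + v))
25*38 + Q(6, 2) = 25*38 + (1536 + 2)/(6 + 2) = 950 + 1538/8 = 950 + (1/8)*1538 = 950 + 769/4 = 4569/4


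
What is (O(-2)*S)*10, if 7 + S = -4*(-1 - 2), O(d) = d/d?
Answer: 50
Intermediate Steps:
O(d) = 1
S = 5 (S = -7 - 4*(-1 - 2) = -7 - 4*(-3) = -7 + 12 = 5)
(O(-2)*S)*10 = (1*5)*10 = 5*10 = 50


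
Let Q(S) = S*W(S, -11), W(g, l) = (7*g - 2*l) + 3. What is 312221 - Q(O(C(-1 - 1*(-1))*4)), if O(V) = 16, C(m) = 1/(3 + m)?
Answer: 310029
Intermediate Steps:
W(g, l) = 3 - 2*l + 7*g (W(g, l) = (-2*l + 7*g) + 3 = 3 - 2*l + 7*g)
Q(S) = S*(25 + 7*S) (Q(S) = S*(3 - 2*(-11) + 7*S) = S*(3 + 22 + 7*S) = S*(25 + 7*S))
312221 - Q(O(C(-1 - 1*(-1))*4)) = 312221 - 16*(25 + 7*16) = 312221 - 16*(25 + 112) = 312221 - 16*137 = 312221 - 1*2192 = 312221 - 2192 = 310029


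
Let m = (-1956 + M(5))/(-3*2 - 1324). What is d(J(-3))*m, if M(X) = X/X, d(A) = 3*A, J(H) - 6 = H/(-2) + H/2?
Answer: 3519/133 ≈ 26.459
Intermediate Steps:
J(H) = 6 (J(H) = 6 + (H/(-2) + H/2) = 6 + (H*(-½) + H*(½)) = 6 + (-H/2 + H/2) = 6 + 0 = 6)
M(X) = 1
m = 391/266 (m = (-1956 + 1)/(-3*2 - 1324) = -1955/(-6 - 1324) = -1955/(-1330) = -1955*(-1/1330) = 391/266 ≈ 1.4699)
d(J(-3))*m = (3*6)*(391/266) = 18*(391/266) = 3519/133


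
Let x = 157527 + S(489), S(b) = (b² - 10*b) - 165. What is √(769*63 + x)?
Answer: 2*√110010 ≈ 663.36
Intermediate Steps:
S(b) = -165 + b² - 10*b
x = 391593 (x = 157527 + (-165 + 489² - 10*489) = 157527 + (-165 + 239121 - 4890) = 157527 + 234066 = 391593)
√(769*63 + x) = √(769*63 + 391593) = √(48447 + 391593) = √440040 = 2*√110010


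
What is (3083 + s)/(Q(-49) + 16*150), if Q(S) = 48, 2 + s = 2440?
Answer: 5521/2448 ≈ 2.2553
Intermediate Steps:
s = 2438 (s = -2 + 2440 = 2438)
(3083 + s)/(Q(-49) + 16*150) = (3083 + 2438)/(48 + 16*150) = 5521/(48 + 2400) = 5521/2448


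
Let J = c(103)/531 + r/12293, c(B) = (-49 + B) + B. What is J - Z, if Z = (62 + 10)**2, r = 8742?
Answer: -33832418269/6527583 ≈ -5183.0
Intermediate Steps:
c(B) = -49 + 2*B
J = 6572003/6527583 (J = (-49 + 2*103)/531 + 8742/12293 = (-49 + 206)*(1/531) + 8742*(1/12293) = 157*(1/531) + 8742/12293 = 157/531 + 8742/12293 = 6572003/6527583 ≈ 1.0068)
Z = 5184 (Z = 72**2 = 5184)
J - Z = 6572003/6527583 - 1*5184 = 6572003/6527583 - 5184 = -33832418269/6527583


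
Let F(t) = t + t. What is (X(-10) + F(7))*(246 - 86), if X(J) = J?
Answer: 640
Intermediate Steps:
F(t) = 2*t
(X(-10) + F(7))*(246 - 86) = (-10 + 2*7)*(246 - 86) = (-10 + 14)*160 = 4*160 = 640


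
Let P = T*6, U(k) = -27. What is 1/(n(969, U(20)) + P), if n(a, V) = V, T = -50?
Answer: -1/327 ≈ -0.0030581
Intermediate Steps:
P = -300 (P = -50*6 = -300)
1/(n(969, U(20)) + P) = 1/(-27 - 300) = 1/(-327) = -1/327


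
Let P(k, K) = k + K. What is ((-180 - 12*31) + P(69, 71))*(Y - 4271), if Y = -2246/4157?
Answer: 7315798716/4157 ≈ 1.7599e+6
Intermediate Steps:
Y = -2246/4157 (Y = -2246*1/4157 = -2246/4157 ≈ -0.54029)
P(k, K) = K + k
((-180 - 12*31) + P(69, 71))*(Y - 4271) = ((-180 - 12*31) + (71 + 69))*(-2246/4157 - 4271) = ((-180 - 1*372) + 140)*(-17756793/4157) = ((-180 - 372) + 140)*(-17756793/4157) = (-552 + 140)*(-17756793/4157) = -412*(-17756793/4157) = 7315798716/4157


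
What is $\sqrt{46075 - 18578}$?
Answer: $\sqrt{27497} \approx 165.82$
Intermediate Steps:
$\sqrt{46075 - 18578} = \sqrt{27497}$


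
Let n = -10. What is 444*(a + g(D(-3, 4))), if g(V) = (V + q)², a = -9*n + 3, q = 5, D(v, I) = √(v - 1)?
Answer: 50616 + 8880*I ≈ 50616.0 + 8880.0*I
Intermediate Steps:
D(v, I) = √(-1 + v)
a = 93 (a = -9*(-10) + 3 = 90 + 3 = 93)
g(V) = (5 + V)² (g(V) = (V + 5)² = (5 + V)²)
444*(a + g(D(-3, 4))) = 444*(93 + (5 + √(-1 - 3))²) = 444*(93 + (5 + √(-4))²) = 444*(93 + (5 + 2*I)²) = 41292 + 444*(5 + 2*I)²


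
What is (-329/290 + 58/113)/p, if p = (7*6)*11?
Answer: -20357/15139740 ≈ -0.0013446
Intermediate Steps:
p = 462 (p = 42*11 = 462)
(-329/290 + 58/113)/p = (-329/290 + 58/113)/462 = (-329*1/290 + 58*(1/113))*(1/462) = (-329/290 + 58/113)*(1/462) = -20357/32770*1/462 = -20357/15139740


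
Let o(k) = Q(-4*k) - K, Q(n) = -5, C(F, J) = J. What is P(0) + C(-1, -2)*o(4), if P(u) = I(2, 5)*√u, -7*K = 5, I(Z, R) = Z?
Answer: 60/7 ≈ 8.5714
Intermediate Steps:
K = -5/7 (K = -⅐*5 = -5/7 ≈ -0.71429)
P(u) = 2*√u
o(k) = -30/7 (o(k) = -5 - 1*(-5/7) = -5 + 5/7 = -30/7)
P(0) + C(-1, -2)*o(4) = 2*√0 - 2*(-30/7) = 2*0 + 60/7 = 0 + 60/7 = 60/7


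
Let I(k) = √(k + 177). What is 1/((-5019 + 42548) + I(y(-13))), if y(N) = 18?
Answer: 37529/1408425646 - √195/1408425646 ≈ 2.6636e-5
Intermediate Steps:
I(k) = √(177 + k)
1/((-5019 + 42548) + I(y(-13))) = 1/((-5019 + 42548) + √(177 + 18)) = 1/(37529 + √195)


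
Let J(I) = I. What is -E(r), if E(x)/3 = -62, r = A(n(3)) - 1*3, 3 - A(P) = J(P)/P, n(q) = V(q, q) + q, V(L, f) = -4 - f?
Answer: 186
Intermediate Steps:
n(q) = -4 (n(q) = (-4 - q) + q = -4)
A(P) = 2 (A(P) = 3 - P/P = 3 - 1*1 = 3 - 1 = 2)
r = -1 (r = 2 - 1*3 = 2 - 3 = -1)
E(x) = -186 (E(x) = 3*(-62) = -186)
-E(r) = -1*(-186) = 186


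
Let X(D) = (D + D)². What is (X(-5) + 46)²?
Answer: 21316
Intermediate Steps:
X(D) = 4*D² (X(D) = (2*D)² = 4*D²)
(X(-5) + 46)² = (4*(-5)² + 46)² = (4*25 + 46)² = (100 + 46)² = 146² = 21316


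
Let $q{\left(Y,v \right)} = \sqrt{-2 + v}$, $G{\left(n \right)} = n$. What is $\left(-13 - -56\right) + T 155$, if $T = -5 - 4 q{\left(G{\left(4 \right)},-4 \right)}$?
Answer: $-732 - 620 i \sqrt{6} \approx -732.0 - 1518.7 i$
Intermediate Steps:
$T = -5 - 4 i \sqrt{6}$ ($T = -5 - 4 \sqrt{-2 - 4} = -5 - 4 \sqrt{-6} = -5 - 4 i \sqrt{6} \approx -5.0 - 9.798 i$)
$\left(-13 - -56\right) + T 155 = \left(-13 - -56\right) + \left(-5 - 4 i \sqrt{6}\right) 155 = \left(-13 + 56\right) - \left(775 + 620 i \sqrt{6}\right) = 43 - \left(775 + 620 i \sqrt{6}\right) = -732 - 620 i \sqrt{6}$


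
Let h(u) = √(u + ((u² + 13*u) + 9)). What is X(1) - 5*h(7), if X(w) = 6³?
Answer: 216 - 10*√39 ≈ 153.55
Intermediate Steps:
X(w) = 216
h(u) = √(9 + u² + 14*u) (h(u) = √(u + (9 + u² + 13*u)) = √(9 + u² + 14*u))
X(1) - 5*h(7) = 216 - 5*√(9 + 7² + 14*7) = 216 - 5*√(9 + 49 + 98) = 216 - 10*√39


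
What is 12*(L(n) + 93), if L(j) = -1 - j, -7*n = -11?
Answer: 7596/7 ≈ 1085.1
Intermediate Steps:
n = 11/7 (n = -1/7*(-11) = 11/7 ≈ 1.5714)
12*(L(n) + 93) = 12*((-1 - 1*11/7) + 93) = 12*((-1 - 11/7) + 93) = 12*(-18/7 + 93) = 12*(633/7) = 7596/7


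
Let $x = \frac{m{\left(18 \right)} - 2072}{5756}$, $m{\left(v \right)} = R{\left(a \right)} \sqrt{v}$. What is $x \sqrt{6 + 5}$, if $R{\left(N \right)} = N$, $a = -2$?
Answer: $\frac{\sqrt{11} \left(-1036 - 3 \sqrt{2}\right)}{2878} \approx -1.1988$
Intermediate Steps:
$m{\left(v \right)} = - 2 \sqrt{v}$
$x = - \frac{518}{1439} - \frac{3 \sqrt{2}}{2878}$ ($x = \frac{- 2 \sqrt{18} - 2072}{5756} = \left(- 2 \cdot 3 \sqrt{2} - 2072\right) \frac{1}{5756} = \left(- 6 \sqrt{2} - 2072\right) \frac{1}{5756} = \left(-2072 - 6 \sqrt{2}\right) \frac{1}{5756} = - \frac{518}{1439} - \frac{3 \sqrt{2}}{2878} \approx -0.36145$)
$x \sqrt{6 + 5} = \left(- \frac{518}{1439} - \frac{3 \sqrt{2}}{2878}\right) \sqrt{6 + 5} = \left(- \frac{518}{1439} - \frac{3 \sqrt{2}}{2878}\right) \sqrt{11} = \sqrt{11} \left(- \frac{518}{1439} - \frac{3 \sqrt{2}}{2878}\right)$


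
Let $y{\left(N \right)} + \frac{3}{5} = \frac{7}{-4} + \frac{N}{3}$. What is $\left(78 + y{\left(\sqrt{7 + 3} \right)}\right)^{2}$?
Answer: $\frac{20606521}{3600} + \frac{1513 \sqrt{10}}{30} \approx 5883.5$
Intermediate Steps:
$y{\left(N \right)} = - \frac{47}{20} + \frac{N}{3}$ ($y{\left(N \right)} = - \frac{3}{5} + \left(\frac{7}{-4} + \frac{N}{3}\right) = - \frac{3}{5} + \left(7 \left(- \frac{1}{4}\right) + N \frac{1}{3}\right) = - \frac{3}{5} + \left(- \frac{7}{4} + \frac{N}{3}\right) = - \frac{47}{20} + \frac{N}{3}$)
$\left(78 + y{\left(\sqrt{7 + 3} \right)}\right)^{2} = \left(78 - \left(\frac{47}{20} - \frac{\sqrt{7 + 3}}{3}\right)\right)^{2} = \left(78 - \left(\frac{47}{20} - \frac{\sqrt{10}}{3}\right)\right)^{2} = \left(\frac{1513}{20} + \frac{\sqrt{10}}{3}\right)^{2}$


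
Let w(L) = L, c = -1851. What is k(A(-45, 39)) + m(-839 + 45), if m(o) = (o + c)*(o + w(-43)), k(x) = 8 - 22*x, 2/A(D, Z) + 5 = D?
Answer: 55346847/25 ≈ 2.2139e+6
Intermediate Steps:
A(D, Z) = 2/(-5 + D)
m(o) = (-1851 + o)*(-43 + o) (m(o) = (o - 1851)*(o - 43) = (-1851 + o)*(-43 + o))
k(A(-45, 39)) + m(-839 + 45) = (8 - 44/(-5 - 45)) + (79593 + (-839 + 45)² - 1894*(-839 + 45)) = (8 - 44/(-50)) + (79593 + (-794)² - 1894*(-794)) = (8 - 44*(-1)/50) + (79593 + 630436 + 1503836) = (8 - 22*(-1/25)) + 2213865 = (8 + 22/25) + 2213865 = 222/25 + 2213865 = 55346847/25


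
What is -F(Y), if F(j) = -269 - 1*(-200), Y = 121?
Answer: 69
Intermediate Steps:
F(j) = -69 (F(j) = -269 + 200 = -69)
-F(Y) = -1*(-69) = 69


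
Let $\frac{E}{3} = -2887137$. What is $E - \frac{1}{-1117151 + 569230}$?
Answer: $- \frac{4745768976530}{547921} \approx -8.6614 \cdot 10^{6}$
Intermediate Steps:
$E = -8661411$ ($E = 3 \left(-2887137\right) = -8661411$)
$E - \frac{1}{-1117151 + 569230} = -8661411 - \frac{1}{-1117151 + 569230} = -8661411 - \frac{1}{-547921} = -8661411 - - \frac{1}{547921} = -8661411 + \frac{1}{547921} = - \frac{4745768976530}{547921}$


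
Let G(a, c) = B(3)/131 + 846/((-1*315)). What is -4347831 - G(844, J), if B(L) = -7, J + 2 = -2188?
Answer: -19934792576/4585 ≈ -4.3478e+6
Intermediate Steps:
J = -2190 (J = -2 - 2188 = -2190)
G(a, c) = -12559/4585 (G(a, c) = -7/131 + 846/((-1*315)) = -7*1/131 + 846/(-315) = -7/131 + 846*(-1/315) = -7/131 - 94/35 = -12559/4585)
-4347831 - G(844, J) = -4347831 - 1*(-12559/4585) = -4347831 + 12559/4585 = -19934792576/4585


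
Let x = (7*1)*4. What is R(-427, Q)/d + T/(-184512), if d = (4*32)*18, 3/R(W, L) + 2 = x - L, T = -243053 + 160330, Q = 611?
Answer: 193570859/431758080 ≈ 0.44833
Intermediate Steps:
x = 28 (x = 7*4 = 28)
T = -82723
R(W, L) = 3/(26 - L) (R(W, L) = 3/(-2 + (28 - L)) = 3/(26 - L))
d = 2304 (d = 128*18 = 2304)
R(-427, Q)/d + T/(-184512) = -3/(-26 + 611)/2304 - 82723/(-184512) = -3/585*(1/2304) - 82723*(-1/184512) = -3*1/585*(1/2304) + 82723/184512 = -1/195*1/2304 + 82723/184512 = -1/449280 + 82723/184512 = 193570859/431758080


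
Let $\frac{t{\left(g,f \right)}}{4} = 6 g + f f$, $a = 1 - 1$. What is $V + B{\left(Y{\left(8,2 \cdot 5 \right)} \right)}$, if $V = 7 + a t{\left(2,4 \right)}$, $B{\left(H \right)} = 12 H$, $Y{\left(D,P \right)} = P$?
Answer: $127$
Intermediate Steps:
$a = 0$ ($a = 1 - 1 = 0$)
$t{\left(g,f \right)} = 4 f^{2} + 24 g$ ($t{\left(g,f \right)} = 4 \left(6 g + f f\right) = 4 \left(6 g + f^{2}\right) = 4 \left(f^{2} + 6 g\right) = 4 f^{2} + 24 g$)
$V = 7$ ($V = 7 + 0 \left(4 \cdot 4^{2} + 24 \cdot 2\right) = 7 + 0 \left(4 \cdot 16 + 48\right) = 7 + 0 \left(64 + 48\right) = 7 + 0 \cdot 112 = 7 + 0 = 7$)
$V + B{\left(Y{\left(8,2 \cdot 5 \right)} \right)} = 7 + 12 \cdot 2 \cdot 5 = 7 + 12 \cdot 10 = 7 + 120 = 127$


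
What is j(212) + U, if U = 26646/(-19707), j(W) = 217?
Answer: 1416591/6569 ≈ 215.65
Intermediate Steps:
U = -8882/6569 (U = 26646*(-1/19707) = -8882/6569 ≈ -1.3521)
j(212) + U = 217 - 8882/6569 = 1416591/6569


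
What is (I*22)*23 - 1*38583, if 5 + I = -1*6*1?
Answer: -44149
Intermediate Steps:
I = -11 (I = -5 - 1*6*1 = -5 - 6*1 = -5 - 6 = -11)
(I*22)*23 - 1*38583 = -11*22*23 - 1*38583 = -242*23 - 38583 = -5566 - 38583 = -44149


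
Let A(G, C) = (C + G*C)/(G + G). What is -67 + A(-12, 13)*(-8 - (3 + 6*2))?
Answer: -4897/24 ≈ -204.04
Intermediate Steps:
A(G, C) = (C + C*G)/(2*G) (A(G, C) = (C + C*G)/((2*G)) = (C + C*G)*(1/(2*G)) = (C + C*G)/(2*G))
-67 + A(-12, 13)*(-8 - (3 + 6*2)) = -67 + ((½)*13*(1 - 12)/(-12))*(-8 - (3 + 6*2)) = -67 + ((½)*13*(-1/12)*(-11))*(-8 - (3 + 12)) = -67 + 143*(-8 - 1*15)/24 = -67 + 143*(-8 - 15)/24 = -67 + (143/24)*(-23) = -67 - 3289/24 = -4897/24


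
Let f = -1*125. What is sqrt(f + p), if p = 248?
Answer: sqrt(123) ≈ 11.091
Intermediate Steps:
f = -125
sqrt(f + p) = sqrt(-125 + 248) = sqrt(123)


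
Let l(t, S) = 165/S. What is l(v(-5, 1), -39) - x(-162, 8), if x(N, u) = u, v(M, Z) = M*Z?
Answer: -159/13 ≈ -12.231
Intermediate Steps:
l(v(-5, 1), -39) - x(-162, 8) = 165/(-39) - 1*8 = 165*(-1/39) - 8 = -55/13 - 8 = -159/13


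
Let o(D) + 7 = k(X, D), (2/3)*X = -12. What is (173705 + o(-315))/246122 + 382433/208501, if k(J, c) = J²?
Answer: 65204467924/25658341561 ≈ 2.5413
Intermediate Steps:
X = -18 (X = (3/2)*(-12) = -18)
o(D) = 317 (o(D) = -7 + (-18)² = -7 + 324 = 317)
(173705 + o(-315))/246122 + 382433/208501 = (173705 + 317)/246122 + 382433/208501 = 174022*(1/246122) + 382433*(1/208501) = 87011/123061 + 382433/208501 = 65204467924/25658341561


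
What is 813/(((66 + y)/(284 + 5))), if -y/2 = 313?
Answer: -234957/560 ≈ -419.57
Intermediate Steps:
y = -626 (y = -2*313 = -626)
813/(((66 + y)/(284 + 5))) = 813/(((66 - 626)/(284 + 5))) = 813/((-560/289)) = 813/((-560*1/289)) = 813/(-560/289) = 813*(-289/560) = -234957/560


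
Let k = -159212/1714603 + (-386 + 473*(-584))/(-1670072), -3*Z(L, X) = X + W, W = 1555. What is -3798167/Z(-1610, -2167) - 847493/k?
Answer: -4677922187563644397/401061208260 ≈ -1.1664e+7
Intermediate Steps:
Z(L, X) = -1555/3 - X/3 (Z(L, X) = -(X + 1555)/3 = -(1555 + X)/3 = -1555/3 - X/3)
k = 1965986315/27014249636 (k = -159212*1/1714603 + (-386 - 276232)*(-1/1670072) = -3004/32351 - 276618*(-1/1670072) = -3004/32351 + 138309/835036 = 1965986315/27014249636 ≈ 0.072776)
-3798167/Z(-1610, -2167) - 847493/k = -3798167/(-1555/3 - 1/3*(-2167)) - 847493/1965986315/27014249636 = -3798167/(-1555/3 + 2167/3) - 847493*27014249636/1965986315 = -3798167/204 - 22894387466762548/1965986315 = -4677922187563644397/401061208260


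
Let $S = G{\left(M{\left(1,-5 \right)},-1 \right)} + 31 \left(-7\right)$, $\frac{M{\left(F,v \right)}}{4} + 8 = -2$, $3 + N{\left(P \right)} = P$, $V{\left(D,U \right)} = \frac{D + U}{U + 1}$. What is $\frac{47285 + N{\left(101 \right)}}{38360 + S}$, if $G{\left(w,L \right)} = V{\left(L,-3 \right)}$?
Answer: $\frac{47383}{38145} \approx 1.2422$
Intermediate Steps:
$V{\left(D,U \right)} = \frac{D + U}{1 + U}$
$N{\left(P \right)} = -3 + P$
$M{\left(F,v \right)} = -40$ ($M{\left(F,v \right)} = -32 + 4 \left(-2\right) = -32 - 8 = -40$)
$G{\left(w,L \right)} = \frac{3}{2} - \frac{L}{2}$ ($G{\left(w,L \right)} = \frac{L - 3}{1 - 3} = \frac{-3 + L}{-2} = - \frac{-3 + L}{2} = \frac{3}{2} - \frac{L}{2}$)
$S = -215$ ($S = \left(\frac{3}{2} - - \frac{1}{2}\right) + 31 \left(-7\right) = \left(\frac{3}{2} + \frac{1}{2}\right) - 217 = 2 - 217 = -215$)
$\frac{47285 + N{\left(101 \right)}}{38360 + S} = \frac{47285 + \left(-3 + 101\right)}{38360 - 215} = \frac{47285 + 98}{38145} = 47383 \cdot \frac{1}{38145} = \frac{47383}{38145}$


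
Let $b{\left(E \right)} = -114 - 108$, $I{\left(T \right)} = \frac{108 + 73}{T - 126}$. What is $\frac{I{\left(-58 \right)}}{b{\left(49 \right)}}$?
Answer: $\frac{181}{40848} \approx 0.0044311$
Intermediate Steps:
$I{\left(T \right)} = \frac{181}{-126 + T}$
$b{\left(E \right)} = -222$
$\frac{I{\left(-58 \right)}}{b{\left(49 \right)}} = \frac{181 \frac{1}{-126 - 58}}{-222} = \frac{181}{-184} \left(- \frac{1}{222}\right) = 181 \left(- \frac{1}{184}\right) \left(- \frac{1}{222}\right) = \left(- \frac{181}{184}\right) \left(- \frac{1}{222}\right) = \frac{181}{40848}$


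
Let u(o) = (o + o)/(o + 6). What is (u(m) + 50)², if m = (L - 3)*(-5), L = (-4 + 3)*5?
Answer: 1416100/529 ≈ 2676.9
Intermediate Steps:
L = -5 (L = -1*5 = -5)
m = 40 (m = (-5 - 3)*(-5) = -8*(-5) = 40)
u(o) = 2*o/(6 + o) (u(o) = (2*o)/(6 + o) = 2*o/(6 + o))
(u(m) + 50)² = (2*40/(6 + 40) + 50)² = (2*40/46 + 50)² = (2*40*(1/46) + 50)² = (40/23 + 50)² = (1190/23)² = 1416100/529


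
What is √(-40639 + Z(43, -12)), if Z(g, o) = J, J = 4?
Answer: 3*I*√4515 ≈ 201.58*I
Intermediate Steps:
Z(g, o) = 4
√(-40639 + Z(43, -12)) = √(-40639 + 4) = √(-40635) = 3*I*√4515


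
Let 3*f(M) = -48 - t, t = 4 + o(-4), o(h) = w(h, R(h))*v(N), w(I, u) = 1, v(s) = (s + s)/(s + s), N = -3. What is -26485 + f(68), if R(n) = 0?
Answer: -79508/3 ≈ -26503.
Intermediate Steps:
v(s) = 1 (v(s) = (2*s)/((2*s)) = (2*s)*(1/(2*s)) = 1)
o(h) = 1 (o(h) = 1*1 = 1)
t = 5 (t = 4 + 1 = 5)
f(M) = -53/3 (f(M) = (-48 - 1*5)/3 = (-48 - 5)/3 = (⅓)*(-53) = -53/3)
-26485 + f(68) = -26485 - 53/3 = -79508/3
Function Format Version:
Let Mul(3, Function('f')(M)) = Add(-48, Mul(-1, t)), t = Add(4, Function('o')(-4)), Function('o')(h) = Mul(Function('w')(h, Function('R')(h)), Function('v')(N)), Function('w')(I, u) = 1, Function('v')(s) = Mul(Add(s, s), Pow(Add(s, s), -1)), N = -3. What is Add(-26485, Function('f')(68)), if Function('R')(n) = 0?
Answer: Rational(-79508, 3) ≈ -26503.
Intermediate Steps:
Function('v')(s) = 1 (Function('v')(s) = Mul(Mul(2, s), Pow(Mul(2, s), -1)) = Mul(Mul(2, s), Mul(Rational(1, 2), Pow(s, -1))) = 1)
Function('o')(h) = 1 (Function('o')(h) = Mul(1, 1) = 1)
t = 5 (t = Add(4, 1) = 5)
Function('f')(M) = Rational(-53, 3) (Function('f')(M) = Mul(Rational(1, 3), Add(-48, Mul(-1, 5))) = Mul(Rational(1, 3), Add(-48, -5)) = Mul(Rational(1, 3), -53) = Rational(-53, 3))
Add(-26485, Function('f')(68)) = Add(-26485, Rational(-53, 3)) = Rational(-79508, 3)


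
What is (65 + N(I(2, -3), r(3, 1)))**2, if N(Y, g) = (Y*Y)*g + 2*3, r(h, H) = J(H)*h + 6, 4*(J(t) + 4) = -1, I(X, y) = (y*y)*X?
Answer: 4477456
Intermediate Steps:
I(X, y) = X*y**2 (I(X, y) = y**2*X = X*y**2)
J(t) = -17/4 (J(t) = -4 + (1/4)*(-1) = -4 - 1/4 = -17/4)
r(h, H) = 6 - 17*h/4 (r(h, H) = -17*h/4 + 6 = 6 - 17*h/4)
N(Y, g) = 6 + g*Y**2 (N(Y, g) = Y**2*g + 6 = g*Y**2 + 6 = 6 + g*Y**2)
(65 + N(I(2, -3), r(3, 1)))**2 = (65 + (6 + (6 - 17/4*3)*(2*(-3)**2)**2))**2 = (65 + (6 + (6 - 51/4)*(2*9)**2))**2 = (65 + (6 - 27/4*18**2))**2 = (65 + (6 - 27/4*324))**2 = (65 + (6 - 2187))**2 = (65 - 2181)**2 = (-2116)**2 = 4477456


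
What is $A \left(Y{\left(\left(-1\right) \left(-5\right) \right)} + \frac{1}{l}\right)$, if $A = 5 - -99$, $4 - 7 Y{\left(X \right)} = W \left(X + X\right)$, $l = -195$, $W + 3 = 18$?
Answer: $- \frac{227816}{105} \approx -2169.7$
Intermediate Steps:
$W = 15$ ($W = -3 + 18 = 15$)
$Y{\left(X \right)} = \frac{4}{7} - \frac{30 X}{7}$ ($Y{\left(X \right)} = \frac{4}{7} - \frac{15 \left(X + X\right)}{7} = \frac{4}{7} - \frac{15 \cdot 2 X}{7} = \frac{4}{7} - \frac{30 X}{7}$)
$A = 104$ ($A = 5 + 99 = 104$)
$A \left(Y{\left(\left(-1\right) \left(-5\right) \right)} + \frac{1}{l}\right) = 104 \left(\left(\frac{4}{7} - \frac{30 \left(\left(-1\right) \left(-5\right)\right)}{7}\right) + \frac{1}{-195}\right) = 104 \left(\left(\frac{4}{7} - \frac{150}{7}\right) - \frac{1}{195}\right) = 104 \left(- \frac{146}{7} - \frac{1}{195}\right) = 104 \left(- \frac{28477}{1365}\right) = - \frac{227816}{105}$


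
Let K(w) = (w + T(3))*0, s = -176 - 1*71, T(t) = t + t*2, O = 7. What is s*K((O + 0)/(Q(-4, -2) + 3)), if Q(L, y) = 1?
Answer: 0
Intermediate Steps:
T(t) = 3*t (T(t) = t + 2*t = 3*t)
s = -247 (s = -176 - 71 = -247)
K(w) = 0 (K(w) = (w + 3*3)*0 = (w + 9)*0 = (9 + w)*0 = 0)
s*K((O + 0)/(Q(-4, -2) + 3)) = -247*0 = 0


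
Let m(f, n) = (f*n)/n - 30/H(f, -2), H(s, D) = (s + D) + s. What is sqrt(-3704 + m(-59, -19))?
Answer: I*sqrt(15051)/2 ≈ 61.341*I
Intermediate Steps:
H(s, D) = D + 2*s (H(s, D) = (D + s) + s = D + 2*s)
m(f, n) = f - 30/(-2 + 2*f) (m(f, n) = (f*n)/n - 30/(-2 + 2*f) = f - 30/(-2 + 2*f))
sqrt(-3704 + m(-59, -19)) = sqrt(-3704 + (-15 - 59*(-1 - 59))/(-1 - 59)) = sqrt(-3704 + (-15 - 59*(-60))/(-60)) = sqrt(-3704 - (-15 + 3540)/60) = sqrt(-3704 - 1/60*3525) = sqrt(-3704 - 235/4) = sqrt(-15051/4) = I*sqrt(15051)/2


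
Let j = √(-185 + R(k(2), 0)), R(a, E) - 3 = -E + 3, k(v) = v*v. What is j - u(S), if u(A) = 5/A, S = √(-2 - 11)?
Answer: I*(√179 + 5*√13/13) ≈ 14.766*I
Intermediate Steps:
S = I*√13 (S = √(-13) = I*√13 ≈ 3.6056*I)
k(v) = v²
R(a, E) = 6 - E (R(a, E) = 3 + (-E + 3) = 3 + (3 - E) = 6 - E)
j = I*√179 (j = √(-185 + (6 - 1*0)) = √(-185 + (6 + 0)) = √(-185 + 6) = √(-179) = I*√179 ≈ 13.379*I)
j - u(S) = I*√179 - 5/(I*√13) = I*√179 - 5*(-I*√13/13) = I*√179 - (-5)*I*√13/13 = I*√179 + 5*I*√13/13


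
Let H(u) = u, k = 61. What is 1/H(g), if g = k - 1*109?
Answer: -1/48 ≈ -0.020833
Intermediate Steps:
g = -48 (g = 61 - 1*109 = 61 - 109 = -48)
1/H(g) = 1/(-48) = -1/48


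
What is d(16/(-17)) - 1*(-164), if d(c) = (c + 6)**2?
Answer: 54792/289 ≈ 189.59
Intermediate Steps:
d(c) = (6 + c)**2
d(16/(-17)) - 1*(-164) = (6 + 16/(-17))**2 - 1*(-164) = (6 + 16*(-1/17))**2 + 164 = (6 - 16/17)**2 + 164 = (86/17)**2 + 164 = 7396/289 + 164 = 54792/289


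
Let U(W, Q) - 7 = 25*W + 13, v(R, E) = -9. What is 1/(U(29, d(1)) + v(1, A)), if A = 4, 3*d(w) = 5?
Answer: 1/736 ≈ 0.0013587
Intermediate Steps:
d(w) = 5/3 (d(w) = (⅓)*5 = 5/3)
U(W, Q) = 20 + 25*W (U(W, Q) = 7 + (25*W + 13) = 7 + (13 + 25*W) = 20 + 25*W)
1/(U(29, d(1)) + v(1, A)) = 1/((20 + 25*29) - 9) = 1/((20 + 725) - 9) = 1/(745 - 9) = 1/736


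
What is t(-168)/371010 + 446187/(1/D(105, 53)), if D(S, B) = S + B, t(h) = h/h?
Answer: 26155294541461/371010 ≈ 7.0498e+7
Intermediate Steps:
t(h) = 1
D(S, B) = B + S
t(-168)/371010 + 446187/(1/D(105, 53)) = 1/371010 + 446187/(1/(53 + 105)) = 1*(1/371010) + 446187/(1/158) = 1/371010 + 446187/(1/158) = 1/371010 + 446187*158 = 1/371010 + 70497546 = 26155294541461/371010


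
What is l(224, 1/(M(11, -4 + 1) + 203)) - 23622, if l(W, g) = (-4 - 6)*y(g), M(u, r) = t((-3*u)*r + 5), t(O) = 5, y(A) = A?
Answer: -2456693/104 ≈ -23622.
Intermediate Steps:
M(u, r) = 5
l(W, g) = -10*g (l(W, g) = (-4 - 6)*g = -10*g)
l(224, 1/(M(11, -4 + 1) + 203)) - 23622 = -10/(5 + 203) - 23622 = -10/208 - 23622 = -10*1/208 - 23622 = -5/104 - 23622 = -2456693/104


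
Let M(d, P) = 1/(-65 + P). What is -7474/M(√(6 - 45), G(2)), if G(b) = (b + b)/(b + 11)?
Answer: 6285634/13 ≈ 4.8351e+5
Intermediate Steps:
G(b) = 2*b/(11 + b) (G(b) = (2*b)/(11 + b) = 2*b/(11 + b))
-7474/M(√(6 - 45), G(2)) = -(-485810 + 29896/(11 + 2)) = -7474/(1/(-65 + 2*2/13)) = -7474/(1/(-65 + 2*2*(1/13))) = -7474/(1/(-65 + 4/13)) = -7474/(1/(-841/13)) = -7474/(-13/841) = -7474*(-841/13) = 6285634/13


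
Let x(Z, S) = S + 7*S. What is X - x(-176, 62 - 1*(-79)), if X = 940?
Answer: -188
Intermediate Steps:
x(Z, S) = 8*S
X - x(-176, 62 - 1*(-79)) = 940 - 8*(62 - 1*(-79)) = 940 - 8*(62 + 79) = 940 - 8*141 = 940 - 1*1128 = 940 - 1128 = -188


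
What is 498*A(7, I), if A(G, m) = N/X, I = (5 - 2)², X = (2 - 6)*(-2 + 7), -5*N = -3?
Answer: -747/50 ≈ -14.940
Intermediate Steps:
N = ⅗ (N = -⅕*(-3) = ⅗ ≈ 0.60000)
X = -20 (X = -4*5 = -20)
I = 9 (I = 3² = 9)
A(G, m) = -3/100 (A(G, m) = (⅗)/(-20) = (⅗)*(-1/20) = -3/100)
498*A(7, I) = 498*(-3/100) = -747/50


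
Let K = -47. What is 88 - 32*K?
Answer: 1592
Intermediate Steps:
88 - 32*K = 88 - 32*(-47) = 88 + 1504 = 1592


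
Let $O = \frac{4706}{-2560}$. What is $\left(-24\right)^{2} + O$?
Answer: $\frac{734927}{1280} \approx 574.16$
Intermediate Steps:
$O = - \frac{2353}{1280}$ ($O = 4706 \left(- \frac{1}{2560}\right) = - \frac{2353}{1280} \approx -1.8383$)
$\left(-24\right)^{2} + O = \left(-24\right)^{2} - \frac{2353}{1280} = 576 - \frac{2353}{1280} = \frac{734927}{1280}$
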